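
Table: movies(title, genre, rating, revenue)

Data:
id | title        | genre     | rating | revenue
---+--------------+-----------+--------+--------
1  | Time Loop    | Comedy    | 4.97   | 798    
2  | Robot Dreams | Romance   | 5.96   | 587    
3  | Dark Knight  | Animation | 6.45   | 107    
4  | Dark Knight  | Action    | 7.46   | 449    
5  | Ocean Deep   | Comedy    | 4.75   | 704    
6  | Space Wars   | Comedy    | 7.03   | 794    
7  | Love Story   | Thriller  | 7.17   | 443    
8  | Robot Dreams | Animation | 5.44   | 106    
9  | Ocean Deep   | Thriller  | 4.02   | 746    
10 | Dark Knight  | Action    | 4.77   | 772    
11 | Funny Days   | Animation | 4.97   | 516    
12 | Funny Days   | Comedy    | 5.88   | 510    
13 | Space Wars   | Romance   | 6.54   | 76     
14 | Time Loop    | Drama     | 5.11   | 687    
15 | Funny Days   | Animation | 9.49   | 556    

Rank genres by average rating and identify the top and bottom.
SELECT genre, AVG(rating)
FROM movies
GROUP BY genre
ORDER BY AVG(rating)

All groups:
  Drama: 5.11
  Thriller: 5.60
  Comedy: 5.66
  Action: 6.12
  Romance: 6.25
  Animation: 6.59

Highest: Animation (6.59)
Lowest: Drama (5.11)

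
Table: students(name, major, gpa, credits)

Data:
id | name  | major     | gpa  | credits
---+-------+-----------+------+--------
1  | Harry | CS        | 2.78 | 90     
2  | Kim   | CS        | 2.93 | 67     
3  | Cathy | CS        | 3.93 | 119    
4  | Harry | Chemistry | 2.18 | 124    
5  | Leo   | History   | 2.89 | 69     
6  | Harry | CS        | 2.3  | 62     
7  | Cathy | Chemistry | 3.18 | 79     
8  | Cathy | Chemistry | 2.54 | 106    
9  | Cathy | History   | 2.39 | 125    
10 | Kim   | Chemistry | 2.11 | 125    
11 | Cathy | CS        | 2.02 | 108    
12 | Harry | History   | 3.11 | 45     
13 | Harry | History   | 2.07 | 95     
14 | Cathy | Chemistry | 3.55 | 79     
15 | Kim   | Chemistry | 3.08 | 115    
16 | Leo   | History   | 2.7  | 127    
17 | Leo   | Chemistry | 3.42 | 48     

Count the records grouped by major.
SELECT major, COUNT(*) as count
FROM students
GROUP BY major

Result:
  CS: 5
  Chemistry: 7
  History: 5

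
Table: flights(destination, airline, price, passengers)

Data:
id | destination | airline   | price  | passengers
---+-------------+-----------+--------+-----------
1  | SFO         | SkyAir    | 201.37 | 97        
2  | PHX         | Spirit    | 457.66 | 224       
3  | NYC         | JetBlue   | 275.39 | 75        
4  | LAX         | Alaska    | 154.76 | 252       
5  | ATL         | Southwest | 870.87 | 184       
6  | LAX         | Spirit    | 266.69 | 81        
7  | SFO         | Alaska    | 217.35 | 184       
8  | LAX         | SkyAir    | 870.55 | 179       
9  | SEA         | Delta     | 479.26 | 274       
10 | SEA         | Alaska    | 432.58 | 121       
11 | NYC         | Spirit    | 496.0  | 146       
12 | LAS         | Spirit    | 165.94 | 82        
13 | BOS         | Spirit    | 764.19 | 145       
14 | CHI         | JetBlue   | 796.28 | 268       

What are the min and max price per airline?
SELECT airline, MIN(price), MAX(price)
FROM flights
GROUP BY airline

Result:
  Alaska: min=154.76, max=432.58
  Delta: min=479.26, max=479.26
  JetBlue: min=275.39, max=796.28
  SkyAir: min=201.37, max=870.55
  Southwest: min=870.87, max=870.87
  Spirit: min=165.94, max=764.19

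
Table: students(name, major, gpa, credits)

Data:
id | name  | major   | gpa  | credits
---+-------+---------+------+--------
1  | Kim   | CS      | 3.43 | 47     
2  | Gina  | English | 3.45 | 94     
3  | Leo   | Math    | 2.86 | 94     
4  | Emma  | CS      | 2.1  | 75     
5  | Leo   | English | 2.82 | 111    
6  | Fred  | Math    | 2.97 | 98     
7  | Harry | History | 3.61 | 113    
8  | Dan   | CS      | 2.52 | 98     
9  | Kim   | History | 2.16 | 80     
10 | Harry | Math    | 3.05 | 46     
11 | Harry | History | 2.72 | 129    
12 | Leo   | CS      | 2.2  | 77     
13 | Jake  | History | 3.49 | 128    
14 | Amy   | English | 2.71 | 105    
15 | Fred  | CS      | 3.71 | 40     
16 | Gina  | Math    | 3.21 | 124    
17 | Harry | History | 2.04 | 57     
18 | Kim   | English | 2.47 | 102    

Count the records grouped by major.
SELECT major, COUNT(*) as count
FROM students
GROUP BY major

Result:
  CS: 5
  English: 4
  History: 5
  Math: 4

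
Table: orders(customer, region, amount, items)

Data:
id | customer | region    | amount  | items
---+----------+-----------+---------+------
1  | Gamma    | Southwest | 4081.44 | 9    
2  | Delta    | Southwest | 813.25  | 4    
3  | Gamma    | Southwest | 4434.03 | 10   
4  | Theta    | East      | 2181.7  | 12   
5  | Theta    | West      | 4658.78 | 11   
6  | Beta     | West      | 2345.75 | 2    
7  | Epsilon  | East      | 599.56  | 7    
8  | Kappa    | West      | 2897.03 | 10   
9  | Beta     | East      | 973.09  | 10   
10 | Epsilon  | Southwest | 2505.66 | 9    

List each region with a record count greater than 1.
SELECT region, COUNT(*) as cnt
FROM orders
GROUP BY region
HAVING COUNT(*) > 1

Result:
  East: 3
  Southwest: 4
  West: 3

Note: HAVING filters groups after aggregation, WHERE filters rows before.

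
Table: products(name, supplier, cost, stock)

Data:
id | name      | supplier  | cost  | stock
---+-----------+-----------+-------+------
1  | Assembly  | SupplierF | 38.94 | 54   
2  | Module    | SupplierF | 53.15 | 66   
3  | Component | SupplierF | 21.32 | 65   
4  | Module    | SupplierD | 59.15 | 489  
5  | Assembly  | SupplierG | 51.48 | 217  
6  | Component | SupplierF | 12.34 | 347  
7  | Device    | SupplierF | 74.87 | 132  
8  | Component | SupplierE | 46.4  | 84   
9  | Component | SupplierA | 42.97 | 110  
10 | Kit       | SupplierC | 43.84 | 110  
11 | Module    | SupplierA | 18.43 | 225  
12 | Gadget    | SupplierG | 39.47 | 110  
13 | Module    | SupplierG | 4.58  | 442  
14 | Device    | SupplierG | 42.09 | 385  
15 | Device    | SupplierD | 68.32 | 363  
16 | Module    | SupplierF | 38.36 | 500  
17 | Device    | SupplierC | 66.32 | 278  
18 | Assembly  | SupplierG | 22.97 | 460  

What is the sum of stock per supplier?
SELECT supplier, SUM(stock) as result
FROM products
GROUP BY supplier

Result:
  SupplierA: 335
  SupplierC: 388
  SupplierD: 852
  SupplierE: 84
  SupplierF: 1164
  SupplierG: 1614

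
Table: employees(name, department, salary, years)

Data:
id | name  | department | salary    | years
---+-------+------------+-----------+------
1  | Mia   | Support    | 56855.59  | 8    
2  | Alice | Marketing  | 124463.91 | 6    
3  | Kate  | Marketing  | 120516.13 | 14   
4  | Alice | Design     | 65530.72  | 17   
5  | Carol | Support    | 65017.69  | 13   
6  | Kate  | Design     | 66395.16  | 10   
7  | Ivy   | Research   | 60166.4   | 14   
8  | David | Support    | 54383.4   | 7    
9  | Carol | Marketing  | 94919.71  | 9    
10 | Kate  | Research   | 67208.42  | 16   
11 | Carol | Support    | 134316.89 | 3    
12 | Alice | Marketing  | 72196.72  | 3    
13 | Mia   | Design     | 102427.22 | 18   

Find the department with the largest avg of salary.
SELECT department, AVG(salary) as val
FROM employees
GROUP BY department
ORDER BY val DESC
LIMIT 1

Result: Marketing with avg(salary) = 103024.12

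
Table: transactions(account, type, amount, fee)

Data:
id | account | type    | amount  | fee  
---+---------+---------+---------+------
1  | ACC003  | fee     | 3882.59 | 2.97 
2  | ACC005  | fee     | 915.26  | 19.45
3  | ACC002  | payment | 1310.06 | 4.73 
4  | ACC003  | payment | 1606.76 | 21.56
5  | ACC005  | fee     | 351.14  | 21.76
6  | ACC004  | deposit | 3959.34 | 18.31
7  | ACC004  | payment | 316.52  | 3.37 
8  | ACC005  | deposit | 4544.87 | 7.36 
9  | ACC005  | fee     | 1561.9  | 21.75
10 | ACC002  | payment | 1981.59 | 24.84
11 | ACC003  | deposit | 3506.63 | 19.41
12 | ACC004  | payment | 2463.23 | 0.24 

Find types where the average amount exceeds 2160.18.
SELECT type, AVG(amount)
FROM transactions
GROUP BY type
HAVING AVG(amount) > 2160.18

Result:
  deposit: avg=4003.61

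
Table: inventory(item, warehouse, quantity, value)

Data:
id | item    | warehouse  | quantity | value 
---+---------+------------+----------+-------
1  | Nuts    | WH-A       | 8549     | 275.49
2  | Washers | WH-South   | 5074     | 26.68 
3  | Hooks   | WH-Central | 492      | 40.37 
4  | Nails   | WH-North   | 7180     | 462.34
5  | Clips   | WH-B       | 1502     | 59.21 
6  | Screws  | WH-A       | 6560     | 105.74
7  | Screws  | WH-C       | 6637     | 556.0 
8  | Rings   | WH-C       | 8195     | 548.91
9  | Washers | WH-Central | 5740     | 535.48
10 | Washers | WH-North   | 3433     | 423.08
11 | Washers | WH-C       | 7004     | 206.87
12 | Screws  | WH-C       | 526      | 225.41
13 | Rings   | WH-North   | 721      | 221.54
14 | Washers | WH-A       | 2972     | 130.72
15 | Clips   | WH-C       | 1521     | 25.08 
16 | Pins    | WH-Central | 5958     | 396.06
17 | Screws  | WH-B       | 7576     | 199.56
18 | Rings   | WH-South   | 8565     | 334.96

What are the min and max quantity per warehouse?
SELECT warehouse, MIN(quantity), MAX(quantity)
FROM inventory
GROUP BY warehouse

Result:
  WH-A: min=2972, max=8549
  WH-B: min=1502, max=7576
  WH-C: min=526, max=8195
  WH-Central: min=492, max=5958
  WH-North: min=721, max=7180
  WH-South: min=5074, max=8565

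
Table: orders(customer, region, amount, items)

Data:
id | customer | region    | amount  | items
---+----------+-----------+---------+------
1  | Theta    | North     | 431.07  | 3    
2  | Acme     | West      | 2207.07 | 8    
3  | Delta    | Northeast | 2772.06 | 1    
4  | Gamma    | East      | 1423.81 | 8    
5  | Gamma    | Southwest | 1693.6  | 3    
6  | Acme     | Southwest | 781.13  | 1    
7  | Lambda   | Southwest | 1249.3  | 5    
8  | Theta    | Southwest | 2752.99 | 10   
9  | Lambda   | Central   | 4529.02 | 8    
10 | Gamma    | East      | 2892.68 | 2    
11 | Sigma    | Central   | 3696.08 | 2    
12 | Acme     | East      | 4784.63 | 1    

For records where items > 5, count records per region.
SELECT region, COUNT(*)
FROM orders
WHERE items > 5
GROUP BY region

Note: WHERE filters rows before grouping.

Result:
  Central: 1
  East: 1
  Southwest: 1
  West: 1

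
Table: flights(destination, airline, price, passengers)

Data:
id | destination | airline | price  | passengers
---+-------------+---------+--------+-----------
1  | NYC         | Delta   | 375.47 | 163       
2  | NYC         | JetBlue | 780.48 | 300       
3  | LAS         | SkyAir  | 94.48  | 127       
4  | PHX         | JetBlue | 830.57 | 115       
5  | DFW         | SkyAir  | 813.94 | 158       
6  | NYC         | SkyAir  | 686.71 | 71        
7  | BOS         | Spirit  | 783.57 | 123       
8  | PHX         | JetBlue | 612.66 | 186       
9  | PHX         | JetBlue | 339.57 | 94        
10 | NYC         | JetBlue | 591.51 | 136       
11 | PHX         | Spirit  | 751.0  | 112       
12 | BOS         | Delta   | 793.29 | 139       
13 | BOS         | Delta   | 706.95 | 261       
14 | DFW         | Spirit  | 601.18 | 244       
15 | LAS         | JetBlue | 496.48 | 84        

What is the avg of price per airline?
SELECT airline, AVG(price) as result
FROM flights
GROUP BY airline

Result:
  Delta: 625.24
  JetBlue: 608.55
  SkyAir: 531.71
  Spirit: 711.92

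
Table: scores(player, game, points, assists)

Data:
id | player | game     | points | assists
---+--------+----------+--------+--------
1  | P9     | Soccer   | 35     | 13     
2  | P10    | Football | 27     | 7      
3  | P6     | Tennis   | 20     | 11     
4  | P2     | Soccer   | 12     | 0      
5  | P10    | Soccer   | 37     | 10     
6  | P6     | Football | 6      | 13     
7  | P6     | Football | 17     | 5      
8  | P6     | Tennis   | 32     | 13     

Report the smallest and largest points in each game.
SELECT game, MIN(points), MAX(points)
FROM scores
GROUP BY game

Result:
  Football: min=6, max=27
  Soccer: min=12, max=37
  Tennis: min=20, max=32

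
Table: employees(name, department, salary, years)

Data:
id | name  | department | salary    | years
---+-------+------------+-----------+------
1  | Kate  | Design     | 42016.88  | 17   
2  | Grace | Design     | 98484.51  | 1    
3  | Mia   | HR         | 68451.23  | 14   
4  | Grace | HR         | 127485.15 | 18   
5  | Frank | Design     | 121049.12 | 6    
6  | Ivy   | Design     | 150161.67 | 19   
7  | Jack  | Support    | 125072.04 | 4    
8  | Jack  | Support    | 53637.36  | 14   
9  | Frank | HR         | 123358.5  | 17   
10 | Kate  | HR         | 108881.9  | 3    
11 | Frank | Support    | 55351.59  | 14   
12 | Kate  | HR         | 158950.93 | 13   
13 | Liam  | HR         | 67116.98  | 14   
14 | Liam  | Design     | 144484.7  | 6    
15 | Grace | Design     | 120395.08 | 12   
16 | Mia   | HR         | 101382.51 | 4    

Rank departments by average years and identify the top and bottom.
SELECT department, AVG(years)
FROM employees
GROUP BY department
ORDER BY AVG(years)

All groups:
  Design: 10.17
  Support: 10.67
  HR: 11.86

Highest: HR (11.86)
Lowest: Design (10.17)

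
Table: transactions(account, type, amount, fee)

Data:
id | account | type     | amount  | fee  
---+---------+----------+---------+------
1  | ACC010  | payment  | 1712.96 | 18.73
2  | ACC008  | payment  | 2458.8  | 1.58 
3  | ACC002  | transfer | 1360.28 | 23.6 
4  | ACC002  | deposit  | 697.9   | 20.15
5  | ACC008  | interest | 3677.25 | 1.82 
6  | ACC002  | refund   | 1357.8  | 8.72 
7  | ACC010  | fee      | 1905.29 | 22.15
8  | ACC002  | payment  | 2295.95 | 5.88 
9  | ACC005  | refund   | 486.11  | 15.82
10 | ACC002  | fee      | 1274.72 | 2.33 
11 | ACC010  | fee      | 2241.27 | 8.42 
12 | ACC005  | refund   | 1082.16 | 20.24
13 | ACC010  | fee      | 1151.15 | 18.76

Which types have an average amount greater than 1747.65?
SELECT type, AVG(amount)
FROM transactions
GROUP BY type
HAVING AVG(amount) > 1747.65

Result:
  interest: avg=3677.25
  payment: avg=2155.90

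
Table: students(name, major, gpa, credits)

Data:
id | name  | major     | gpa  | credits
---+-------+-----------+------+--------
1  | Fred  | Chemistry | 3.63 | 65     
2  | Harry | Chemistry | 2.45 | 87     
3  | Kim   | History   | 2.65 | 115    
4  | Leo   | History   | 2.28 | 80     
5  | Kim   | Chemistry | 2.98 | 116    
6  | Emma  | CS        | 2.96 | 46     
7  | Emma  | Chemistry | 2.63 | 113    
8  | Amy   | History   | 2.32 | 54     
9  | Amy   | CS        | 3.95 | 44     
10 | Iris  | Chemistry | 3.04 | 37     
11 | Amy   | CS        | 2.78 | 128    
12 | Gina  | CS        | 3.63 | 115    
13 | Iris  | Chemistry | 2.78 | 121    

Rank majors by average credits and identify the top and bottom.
SELECT major, AVG(credits)
FROM students
GROUP BY major
ORDER BY AVG(credits)

All groups:
  History: 83.00
  CS: 83.25
  Chemistry: 89.83

Highest: Chemistry (89.83)
Lowest: History (83.00)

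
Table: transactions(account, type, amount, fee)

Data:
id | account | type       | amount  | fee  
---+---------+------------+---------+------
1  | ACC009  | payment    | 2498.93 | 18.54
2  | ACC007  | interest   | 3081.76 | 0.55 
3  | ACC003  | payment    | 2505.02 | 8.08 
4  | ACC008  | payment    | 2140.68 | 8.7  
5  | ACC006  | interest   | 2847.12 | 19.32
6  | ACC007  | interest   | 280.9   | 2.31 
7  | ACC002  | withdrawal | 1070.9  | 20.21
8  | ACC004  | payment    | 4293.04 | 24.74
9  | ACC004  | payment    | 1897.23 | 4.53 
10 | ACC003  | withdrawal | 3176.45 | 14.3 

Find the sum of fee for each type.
SELECT type, SUM(fee) as result
FROM transactions
GROUP BY type

Result:
  interest: 22.18
  payment: 64.59
  withdrawal: 34.51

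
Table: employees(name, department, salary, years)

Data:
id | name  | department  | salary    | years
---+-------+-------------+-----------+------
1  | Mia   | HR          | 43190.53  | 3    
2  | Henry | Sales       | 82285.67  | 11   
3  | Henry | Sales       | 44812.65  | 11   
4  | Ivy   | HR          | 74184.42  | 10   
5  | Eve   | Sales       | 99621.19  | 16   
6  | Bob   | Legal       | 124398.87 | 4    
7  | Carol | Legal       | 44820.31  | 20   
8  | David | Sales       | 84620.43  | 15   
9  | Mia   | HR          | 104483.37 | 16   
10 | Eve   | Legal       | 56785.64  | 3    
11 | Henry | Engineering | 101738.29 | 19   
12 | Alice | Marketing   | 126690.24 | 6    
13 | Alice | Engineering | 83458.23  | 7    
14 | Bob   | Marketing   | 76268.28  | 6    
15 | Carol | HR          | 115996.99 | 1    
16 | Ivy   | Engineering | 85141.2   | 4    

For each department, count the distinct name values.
SELECT department, COUNT(DISTINCT name)
FROM employees
GROUP BY department

Result:
  Engineering: 3 distinct
  HR: 3 distinct
  Legal: 3 distinct
  Marketing: 2 distinct
  Sales: 3 distinct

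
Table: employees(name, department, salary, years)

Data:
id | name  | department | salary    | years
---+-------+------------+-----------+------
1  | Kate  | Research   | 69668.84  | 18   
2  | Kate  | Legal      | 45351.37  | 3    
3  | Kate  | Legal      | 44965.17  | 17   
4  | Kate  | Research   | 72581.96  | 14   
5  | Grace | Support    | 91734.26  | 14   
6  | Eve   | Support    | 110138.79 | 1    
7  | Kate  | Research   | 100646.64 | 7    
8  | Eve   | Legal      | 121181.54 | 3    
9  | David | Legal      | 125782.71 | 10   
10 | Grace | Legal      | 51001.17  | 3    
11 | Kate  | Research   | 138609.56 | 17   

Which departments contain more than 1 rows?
SELECT department, COUNT(*) as cnt
FROM employees
GROUP BY department
HAVING COUNT(*) > 1

Result:
  Legal: 5
  Research: 4
  Support: 2

Note: HAVING filters groups after aggregation, WHERE filters rows before.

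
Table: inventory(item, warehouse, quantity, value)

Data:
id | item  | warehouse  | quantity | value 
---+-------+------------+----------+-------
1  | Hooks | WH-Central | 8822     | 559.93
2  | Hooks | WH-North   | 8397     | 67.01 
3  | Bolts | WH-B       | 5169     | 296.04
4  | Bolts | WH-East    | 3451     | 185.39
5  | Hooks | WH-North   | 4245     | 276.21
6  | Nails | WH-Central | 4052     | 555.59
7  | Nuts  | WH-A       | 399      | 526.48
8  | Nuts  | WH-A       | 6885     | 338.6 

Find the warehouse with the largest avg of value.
SELECT warehouse, AVG(value) as val
FROM inventory
GROUP BY warehouse
ORDER BY val DESC
LIMIT 1

Result: WH-Central with avg(value) = 557.76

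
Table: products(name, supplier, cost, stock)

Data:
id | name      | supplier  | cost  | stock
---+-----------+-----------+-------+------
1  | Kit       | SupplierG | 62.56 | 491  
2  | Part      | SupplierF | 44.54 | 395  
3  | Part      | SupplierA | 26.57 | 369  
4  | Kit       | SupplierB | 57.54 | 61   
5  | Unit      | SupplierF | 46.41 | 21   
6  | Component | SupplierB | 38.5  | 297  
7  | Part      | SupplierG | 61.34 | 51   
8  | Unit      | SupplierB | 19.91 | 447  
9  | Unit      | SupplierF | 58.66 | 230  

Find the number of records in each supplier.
SELECT supplier, COUNT(*) as count
FROM products
GROUP BY supplier

Result:
  SupplierA: 1
  SupplierB: 3
  SupplierF: 3
  SupplierG: 2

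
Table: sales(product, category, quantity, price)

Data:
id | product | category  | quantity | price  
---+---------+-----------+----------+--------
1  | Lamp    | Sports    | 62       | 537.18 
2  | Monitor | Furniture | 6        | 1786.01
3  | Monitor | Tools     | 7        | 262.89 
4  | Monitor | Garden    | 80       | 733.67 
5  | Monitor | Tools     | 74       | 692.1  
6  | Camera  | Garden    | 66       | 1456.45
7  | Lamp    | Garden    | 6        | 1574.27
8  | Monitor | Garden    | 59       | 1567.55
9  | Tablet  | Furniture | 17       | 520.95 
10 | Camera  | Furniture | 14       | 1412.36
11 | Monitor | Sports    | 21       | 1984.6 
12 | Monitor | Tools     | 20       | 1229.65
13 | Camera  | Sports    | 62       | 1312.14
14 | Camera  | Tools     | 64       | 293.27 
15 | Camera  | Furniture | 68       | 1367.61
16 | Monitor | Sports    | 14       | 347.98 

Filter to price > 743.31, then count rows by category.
SELECT category, COUNT(*)
FROM sales
WHERE price > 743.31
GROUP BY category

Note: WHERE filters rows before grouping.

Result:
  Furniture: 3
  Garden: 3
  Sports: 2
  Tools: 1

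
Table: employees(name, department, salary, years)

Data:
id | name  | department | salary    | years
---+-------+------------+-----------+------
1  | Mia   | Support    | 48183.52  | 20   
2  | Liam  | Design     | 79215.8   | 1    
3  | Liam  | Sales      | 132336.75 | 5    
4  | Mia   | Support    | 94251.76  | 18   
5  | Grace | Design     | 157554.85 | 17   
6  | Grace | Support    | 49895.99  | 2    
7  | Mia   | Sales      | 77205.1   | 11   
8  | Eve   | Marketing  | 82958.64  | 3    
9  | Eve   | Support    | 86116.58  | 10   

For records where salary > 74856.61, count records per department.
SELECT department, COUNT(*)
FROM employees
WHERE salary > 74856.61
GROUP BY department

Note: WHERE filters rows before grouping.

Result:
  Design: 2
  Marketing: 1
  Sales: 2
  Support: 2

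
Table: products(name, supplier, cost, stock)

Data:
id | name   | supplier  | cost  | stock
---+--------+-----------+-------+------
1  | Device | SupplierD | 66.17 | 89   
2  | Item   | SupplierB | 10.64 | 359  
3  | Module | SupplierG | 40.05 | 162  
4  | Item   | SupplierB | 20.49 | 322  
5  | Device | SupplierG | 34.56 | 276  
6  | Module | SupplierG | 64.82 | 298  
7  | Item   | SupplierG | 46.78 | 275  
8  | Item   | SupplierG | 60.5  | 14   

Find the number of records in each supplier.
SELECT supplier, COUNT(*) as count
FROM products
GROUP BY supplier

Result:
  SupplierB: 2
  SupplierD: 1
  SupplierG: 5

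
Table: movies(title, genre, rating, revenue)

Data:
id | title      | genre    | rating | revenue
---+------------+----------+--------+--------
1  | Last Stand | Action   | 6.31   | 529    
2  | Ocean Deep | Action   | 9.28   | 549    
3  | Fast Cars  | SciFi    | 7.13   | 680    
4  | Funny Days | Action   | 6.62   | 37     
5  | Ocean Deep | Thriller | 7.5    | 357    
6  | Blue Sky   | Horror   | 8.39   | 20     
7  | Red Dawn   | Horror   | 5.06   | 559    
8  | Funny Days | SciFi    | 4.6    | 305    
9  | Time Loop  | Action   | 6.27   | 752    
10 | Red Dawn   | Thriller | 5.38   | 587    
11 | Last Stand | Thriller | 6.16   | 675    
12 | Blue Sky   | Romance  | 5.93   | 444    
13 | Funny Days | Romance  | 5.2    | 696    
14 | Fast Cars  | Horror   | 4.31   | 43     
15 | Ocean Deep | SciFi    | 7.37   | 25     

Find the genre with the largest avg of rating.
SELECT genre, AVG(rating) as val
FROM movies
GROUP BY genre
ORDER BY val DESC
LIMIT 1

Result: Action with avg(rating) = 7.12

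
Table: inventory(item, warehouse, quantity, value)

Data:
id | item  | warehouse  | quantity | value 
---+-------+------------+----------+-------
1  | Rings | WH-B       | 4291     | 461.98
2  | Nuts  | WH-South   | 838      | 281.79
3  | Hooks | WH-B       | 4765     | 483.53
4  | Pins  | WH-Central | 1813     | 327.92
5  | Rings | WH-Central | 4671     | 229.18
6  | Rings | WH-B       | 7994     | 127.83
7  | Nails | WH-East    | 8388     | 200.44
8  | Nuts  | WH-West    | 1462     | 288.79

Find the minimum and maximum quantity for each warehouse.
SELECT warehouse, MIN(quantity), MAX(quantity)
FROM inventory
GROUP BY warehouse

Result:
  WH-B: min=4291, max=7994
  WH-Central: min=1813, max=4671
  WH-East: min=8388, max=8388
  WH-South: min=838, max=838
  WH-West: min=1462, max=1462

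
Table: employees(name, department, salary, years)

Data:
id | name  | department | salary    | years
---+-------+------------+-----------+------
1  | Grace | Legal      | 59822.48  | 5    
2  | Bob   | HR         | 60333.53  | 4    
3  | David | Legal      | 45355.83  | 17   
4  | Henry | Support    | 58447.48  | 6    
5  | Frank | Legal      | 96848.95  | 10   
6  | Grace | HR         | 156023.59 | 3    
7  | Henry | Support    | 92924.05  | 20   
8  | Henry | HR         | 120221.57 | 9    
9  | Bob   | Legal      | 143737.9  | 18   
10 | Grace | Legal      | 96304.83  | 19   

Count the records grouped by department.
SELECT department, COUNT(*) as count
FROM employees
GROUP BY department

Result:
  HR: 3
  Legal: 5
  Support: 2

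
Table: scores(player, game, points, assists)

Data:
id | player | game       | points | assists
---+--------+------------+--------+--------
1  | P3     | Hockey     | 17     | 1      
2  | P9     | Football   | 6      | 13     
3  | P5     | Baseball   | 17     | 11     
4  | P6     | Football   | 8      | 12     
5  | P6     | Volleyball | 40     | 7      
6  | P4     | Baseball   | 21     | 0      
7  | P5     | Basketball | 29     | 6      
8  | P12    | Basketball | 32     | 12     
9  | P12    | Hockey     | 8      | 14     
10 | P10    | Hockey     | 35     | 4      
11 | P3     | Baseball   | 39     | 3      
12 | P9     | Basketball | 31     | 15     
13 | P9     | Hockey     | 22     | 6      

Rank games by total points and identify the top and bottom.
SELECT game, SUM(points)
FROM scores
GROUP BY game
ORDER BY SUM(points)

All groups:
  Football: 14
  Volleyball: 40
  Baseball: 77
  Hockey: 82
  Basketball: 92

Highest: Basketball (92)
Lowest: Football (14)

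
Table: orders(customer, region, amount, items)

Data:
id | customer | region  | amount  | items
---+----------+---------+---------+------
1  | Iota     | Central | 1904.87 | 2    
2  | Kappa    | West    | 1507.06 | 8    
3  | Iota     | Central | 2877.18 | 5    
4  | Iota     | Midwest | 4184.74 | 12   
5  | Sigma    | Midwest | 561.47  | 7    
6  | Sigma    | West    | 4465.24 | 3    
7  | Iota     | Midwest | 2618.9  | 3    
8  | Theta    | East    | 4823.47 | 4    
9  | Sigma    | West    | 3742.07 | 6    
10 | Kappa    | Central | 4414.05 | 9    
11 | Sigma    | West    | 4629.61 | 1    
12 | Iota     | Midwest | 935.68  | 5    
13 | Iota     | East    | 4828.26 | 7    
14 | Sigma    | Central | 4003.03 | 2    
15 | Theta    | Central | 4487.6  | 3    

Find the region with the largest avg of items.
SELECT region, AVG(items) as val
FROM orders
GROUP BY region
ORDER BY val DESC
LIMIT 1

Result: Midwest with avg(items) = 6.75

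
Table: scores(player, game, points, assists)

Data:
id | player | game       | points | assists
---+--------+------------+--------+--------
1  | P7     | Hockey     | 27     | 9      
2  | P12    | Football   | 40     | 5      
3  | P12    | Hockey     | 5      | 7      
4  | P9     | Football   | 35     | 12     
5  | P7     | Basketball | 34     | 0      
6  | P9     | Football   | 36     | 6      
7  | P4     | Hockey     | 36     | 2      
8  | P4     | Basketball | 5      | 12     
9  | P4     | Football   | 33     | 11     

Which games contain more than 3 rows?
SELECT game, COUNT(*) as cnt
FROM scores
GROUP BY game
HAVING COUNT(*) > 3

Result:
  Football: 4

Note: HAVING filters groups after aggregation, WHERE filters rows before.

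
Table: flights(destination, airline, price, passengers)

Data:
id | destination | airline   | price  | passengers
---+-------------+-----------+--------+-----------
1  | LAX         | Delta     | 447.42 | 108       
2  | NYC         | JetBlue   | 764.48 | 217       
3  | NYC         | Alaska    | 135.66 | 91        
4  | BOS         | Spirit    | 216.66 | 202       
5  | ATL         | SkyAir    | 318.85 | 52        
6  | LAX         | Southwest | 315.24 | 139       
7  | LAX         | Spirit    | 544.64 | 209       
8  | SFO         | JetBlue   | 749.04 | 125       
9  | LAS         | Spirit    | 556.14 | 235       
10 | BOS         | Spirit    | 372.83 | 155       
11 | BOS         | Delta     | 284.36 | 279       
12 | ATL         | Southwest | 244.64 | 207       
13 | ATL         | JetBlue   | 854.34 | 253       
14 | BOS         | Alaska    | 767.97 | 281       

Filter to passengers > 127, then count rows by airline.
SELECT airline, COUNT(*)
FROM flights
WHERE passengers > 127
GROUP BY airline

Note: WHERE filters rows before grouping.

Result:
  Alaska: 1
  Delta: 1
  JetBlue: 2
  Southwest: 2
  Spirit: 4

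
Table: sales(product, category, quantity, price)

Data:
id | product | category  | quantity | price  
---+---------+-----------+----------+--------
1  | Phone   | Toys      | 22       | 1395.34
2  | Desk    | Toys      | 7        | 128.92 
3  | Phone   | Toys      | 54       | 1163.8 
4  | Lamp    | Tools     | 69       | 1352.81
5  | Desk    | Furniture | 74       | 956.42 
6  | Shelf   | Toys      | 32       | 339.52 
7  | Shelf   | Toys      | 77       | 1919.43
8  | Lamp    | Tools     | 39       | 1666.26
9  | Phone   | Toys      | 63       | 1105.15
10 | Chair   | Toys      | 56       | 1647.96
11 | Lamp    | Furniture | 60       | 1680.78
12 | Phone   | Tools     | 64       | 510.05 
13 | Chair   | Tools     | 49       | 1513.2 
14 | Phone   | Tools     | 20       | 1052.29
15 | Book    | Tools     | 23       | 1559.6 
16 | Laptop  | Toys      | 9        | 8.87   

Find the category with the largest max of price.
SELECT category, MAX(price) as val
FROM sales
GROUP BY category
ORDER BY val DESC
LIMIT 1

Result: Toys with max(price) = 1919.43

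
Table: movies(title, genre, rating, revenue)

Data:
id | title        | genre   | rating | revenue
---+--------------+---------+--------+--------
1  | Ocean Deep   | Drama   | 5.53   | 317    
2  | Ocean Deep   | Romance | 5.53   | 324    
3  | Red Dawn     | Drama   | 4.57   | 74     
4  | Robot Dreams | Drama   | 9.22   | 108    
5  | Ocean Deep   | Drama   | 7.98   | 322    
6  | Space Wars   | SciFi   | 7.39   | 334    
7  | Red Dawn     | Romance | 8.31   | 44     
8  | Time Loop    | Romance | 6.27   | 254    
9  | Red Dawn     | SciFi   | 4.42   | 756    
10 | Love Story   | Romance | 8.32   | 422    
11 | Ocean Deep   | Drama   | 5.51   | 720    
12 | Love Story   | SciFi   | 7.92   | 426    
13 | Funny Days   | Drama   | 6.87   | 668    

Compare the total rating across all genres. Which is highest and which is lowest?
SELECT genre, SUM(rating)
FROM movies
GROUP BY genre
ORDER BY SUM(rating)

All groups:
  SciFi: 19.73
  Romance: 28.43
  Drama: 39.68

Highest: Drama (39.68)
Lowest: SciFi (19.73)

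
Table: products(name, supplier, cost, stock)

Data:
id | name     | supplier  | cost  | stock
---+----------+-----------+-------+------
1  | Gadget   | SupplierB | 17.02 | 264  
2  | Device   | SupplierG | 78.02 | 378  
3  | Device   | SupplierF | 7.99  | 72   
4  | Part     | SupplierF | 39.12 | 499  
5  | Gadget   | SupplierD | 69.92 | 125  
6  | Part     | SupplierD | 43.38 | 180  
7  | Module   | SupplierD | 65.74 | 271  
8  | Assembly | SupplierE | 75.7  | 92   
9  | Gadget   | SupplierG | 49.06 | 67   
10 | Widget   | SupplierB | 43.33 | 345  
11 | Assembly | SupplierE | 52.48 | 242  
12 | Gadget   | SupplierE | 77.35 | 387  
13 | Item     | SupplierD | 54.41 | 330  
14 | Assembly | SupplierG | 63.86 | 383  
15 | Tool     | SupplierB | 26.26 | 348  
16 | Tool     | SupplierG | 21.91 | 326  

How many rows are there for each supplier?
SELECT supplier, COUNT(*) as count
FROM products
GROUP BY supplier

Result:
  SupplierB: 3
  SupplierD: 4
  SupplierE: 3
  SupplierF: 2
  SupplierG: 4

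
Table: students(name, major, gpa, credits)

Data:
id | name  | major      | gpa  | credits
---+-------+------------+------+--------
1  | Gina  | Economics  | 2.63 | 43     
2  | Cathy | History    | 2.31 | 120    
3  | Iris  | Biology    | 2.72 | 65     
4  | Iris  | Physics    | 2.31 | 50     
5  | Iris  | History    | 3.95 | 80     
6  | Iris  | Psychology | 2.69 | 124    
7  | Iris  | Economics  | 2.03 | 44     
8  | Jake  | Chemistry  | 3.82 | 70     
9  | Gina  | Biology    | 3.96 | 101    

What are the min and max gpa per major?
SELECT major, MIN(gpa), MAX(gpa)
FROM students
GROUP BY major

Result:
  Biology: min=2.72, max=3.96
  Chemistry: min=3.82, max=3.82
  Economics: min=2.03, max=2.63
  History: min=2.31, max=3.95
  Physics: min=2.31, max=2.31
  Psychology: min=2.69, max=2.69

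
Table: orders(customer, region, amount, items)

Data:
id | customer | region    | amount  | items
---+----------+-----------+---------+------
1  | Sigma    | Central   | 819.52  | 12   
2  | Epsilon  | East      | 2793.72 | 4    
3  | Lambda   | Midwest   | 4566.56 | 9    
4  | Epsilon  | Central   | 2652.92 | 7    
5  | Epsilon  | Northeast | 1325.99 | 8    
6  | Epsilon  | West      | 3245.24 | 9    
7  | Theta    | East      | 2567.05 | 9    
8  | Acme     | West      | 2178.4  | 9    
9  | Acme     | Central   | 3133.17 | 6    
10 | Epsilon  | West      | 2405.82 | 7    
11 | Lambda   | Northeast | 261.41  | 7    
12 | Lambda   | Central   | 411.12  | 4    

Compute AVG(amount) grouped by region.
SELECT region, AVG(amount) as result
FROM orders
GROUP BY region

Result:
  Central: 1754.18
  East: 2680.39
  Midwest: 4566.56
  Northeast: 793.70
  West: 2609.82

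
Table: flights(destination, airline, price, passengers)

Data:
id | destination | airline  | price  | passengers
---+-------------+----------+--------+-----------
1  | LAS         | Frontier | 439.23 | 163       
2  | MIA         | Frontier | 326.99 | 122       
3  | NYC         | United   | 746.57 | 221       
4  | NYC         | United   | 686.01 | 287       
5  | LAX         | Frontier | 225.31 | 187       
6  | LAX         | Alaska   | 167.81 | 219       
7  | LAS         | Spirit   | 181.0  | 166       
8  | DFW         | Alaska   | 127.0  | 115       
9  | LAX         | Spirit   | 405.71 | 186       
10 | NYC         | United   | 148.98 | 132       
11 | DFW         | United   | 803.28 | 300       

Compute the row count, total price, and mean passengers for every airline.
SELECT airline,
       COUNT(*) as cnt,
       SUM(price) as total_price,
       AVG(passengers) as avg_passengers
FROM flights
GROUP BY airline

Result:
  Alaska: 2 records, 294.81 total price, 167.00 avg passengers
  Frontier: 3 records, 991.53 total price, 157.33 avg passengers
  Spirit: 2 records, 586.71 total price, 176.00 avg passengers
  United: 4 records, 2384.84 total price, 235.00 avg passengers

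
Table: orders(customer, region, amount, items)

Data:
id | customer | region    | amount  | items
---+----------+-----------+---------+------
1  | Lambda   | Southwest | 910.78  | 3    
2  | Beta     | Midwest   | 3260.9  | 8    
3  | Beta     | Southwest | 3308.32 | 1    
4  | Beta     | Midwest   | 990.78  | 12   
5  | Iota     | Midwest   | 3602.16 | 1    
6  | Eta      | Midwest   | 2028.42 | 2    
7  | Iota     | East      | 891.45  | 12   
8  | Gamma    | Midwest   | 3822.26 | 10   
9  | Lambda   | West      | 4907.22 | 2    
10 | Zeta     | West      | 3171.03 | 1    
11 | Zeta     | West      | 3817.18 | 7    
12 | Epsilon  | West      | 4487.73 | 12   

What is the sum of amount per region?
SELECT region, SUM(amount) as result
FROM orders
GROUP BY region

Result:
  East: 891.45
  Midwest: 13704.52
  Southwest: 4219.10
  West: 16383.16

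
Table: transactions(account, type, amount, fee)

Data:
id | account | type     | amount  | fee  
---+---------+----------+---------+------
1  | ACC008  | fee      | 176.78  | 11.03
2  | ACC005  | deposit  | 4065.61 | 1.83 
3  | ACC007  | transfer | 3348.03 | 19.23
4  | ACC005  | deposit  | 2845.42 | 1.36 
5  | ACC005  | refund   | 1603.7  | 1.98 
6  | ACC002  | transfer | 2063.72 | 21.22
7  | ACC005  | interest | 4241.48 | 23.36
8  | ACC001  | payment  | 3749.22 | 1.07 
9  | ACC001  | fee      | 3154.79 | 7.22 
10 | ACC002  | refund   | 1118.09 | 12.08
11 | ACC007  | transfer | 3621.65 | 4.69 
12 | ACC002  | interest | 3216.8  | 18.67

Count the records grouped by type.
SELECT type, COUNT(*) as count
FROM transactions
GROUP BY type

Result:
  deposit: 2
  fee: 2
  interest: 2
  payment: 1
  refund: 2
  transfer: 3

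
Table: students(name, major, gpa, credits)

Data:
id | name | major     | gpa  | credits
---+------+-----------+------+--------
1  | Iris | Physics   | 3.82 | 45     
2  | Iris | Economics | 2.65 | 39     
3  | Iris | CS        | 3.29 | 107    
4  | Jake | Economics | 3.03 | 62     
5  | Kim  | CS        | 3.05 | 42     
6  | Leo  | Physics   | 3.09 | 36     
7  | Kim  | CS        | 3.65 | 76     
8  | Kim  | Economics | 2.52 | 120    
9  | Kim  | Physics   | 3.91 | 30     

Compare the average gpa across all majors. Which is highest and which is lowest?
SELECT major, AVG(gpa)
FROM students
GROUP BY major
ORDER BY AVG(gpa)

All groups:
  Economics: 2.73
  CS: 3.33
  Physics: 3.61

Highest: Physics (3.61)
Lowest: Economics (2.73)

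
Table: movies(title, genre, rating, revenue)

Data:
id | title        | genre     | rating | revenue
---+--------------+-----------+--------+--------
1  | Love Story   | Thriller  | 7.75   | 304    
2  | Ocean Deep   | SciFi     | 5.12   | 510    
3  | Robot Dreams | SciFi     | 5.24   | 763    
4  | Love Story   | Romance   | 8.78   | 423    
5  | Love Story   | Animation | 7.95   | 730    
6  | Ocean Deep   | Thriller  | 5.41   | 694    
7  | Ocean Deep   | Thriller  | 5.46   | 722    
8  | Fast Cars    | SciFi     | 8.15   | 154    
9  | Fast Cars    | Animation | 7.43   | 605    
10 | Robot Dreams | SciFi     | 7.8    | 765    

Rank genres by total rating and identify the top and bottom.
SELECT genre, SUM(rating)
FROM movies
GROUP BY genre
ORDER BY SUM(rating)

All groups:
  Romance: 8.78
  Animation: 15.38
  Thriller: 18.62
  SciFi: 26.31

Highest: SciFi (26.31)
Lowest: Romance (8.78)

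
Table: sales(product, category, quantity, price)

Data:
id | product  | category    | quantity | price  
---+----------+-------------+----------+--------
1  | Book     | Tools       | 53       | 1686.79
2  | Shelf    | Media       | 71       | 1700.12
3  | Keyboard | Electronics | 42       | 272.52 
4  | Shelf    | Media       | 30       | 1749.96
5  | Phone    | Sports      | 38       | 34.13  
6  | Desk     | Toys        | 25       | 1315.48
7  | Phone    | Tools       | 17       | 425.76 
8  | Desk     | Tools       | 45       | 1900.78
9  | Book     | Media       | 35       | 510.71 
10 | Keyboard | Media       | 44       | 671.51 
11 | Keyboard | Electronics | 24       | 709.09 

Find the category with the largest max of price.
SELECT category, MAX(price) as val
FROM sales
GROUP BY category
ORDER BY val DESC
LIMIT 1

Result: Tools with max(price) = 1900.78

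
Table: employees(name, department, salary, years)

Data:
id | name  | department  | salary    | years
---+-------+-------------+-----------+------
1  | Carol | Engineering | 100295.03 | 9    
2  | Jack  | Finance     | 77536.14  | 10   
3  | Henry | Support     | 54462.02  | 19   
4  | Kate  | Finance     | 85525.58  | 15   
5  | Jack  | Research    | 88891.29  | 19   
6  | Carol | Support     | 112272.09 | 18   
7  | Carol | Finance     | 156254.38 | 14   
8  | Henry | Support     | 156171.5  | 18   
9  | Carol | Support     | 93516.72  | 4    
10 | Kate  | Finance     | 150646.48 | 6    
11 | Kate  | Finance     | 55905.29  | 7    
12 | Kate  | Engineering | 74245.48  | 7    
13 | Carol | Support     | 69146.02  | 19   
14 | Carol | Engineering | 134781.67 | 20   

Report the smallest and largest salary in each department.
SELECT department, MIN(salary), MAX(salary)
FROM employees
GROUP BY department

Result:
  Engineering: min=74245.48, max=134781.67
  Finance: min=55905.29, max=156254.38
  Research: min=88891.29, max=88891.29
  Support: min=54462.02, max=156171.50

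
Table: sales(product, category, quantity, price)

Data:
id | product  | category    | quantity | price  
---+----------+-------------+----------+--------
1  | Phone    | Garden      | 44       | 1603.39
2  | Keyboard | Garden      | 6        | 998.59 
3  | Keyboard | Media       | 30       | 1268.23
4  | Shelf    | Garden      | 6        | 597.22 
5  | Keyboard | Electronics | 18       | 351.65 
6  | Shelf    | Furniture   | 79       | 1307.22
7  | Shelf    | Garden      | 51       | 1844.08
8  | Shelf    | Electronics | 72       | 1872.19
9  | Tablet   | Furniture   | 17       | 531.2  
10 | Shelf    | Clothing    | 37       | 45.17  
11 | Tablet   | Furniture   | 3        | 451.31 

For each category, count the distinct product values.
SELECT category, COUNT(DISTINCT product)
FROM sales
GROUP BY category

Result:
  Clothing: 1 distinct
  Electronics: 2 distinct
  Furniture: 2 distinct
  Garden: 3 distinct
  Media: 1 distinct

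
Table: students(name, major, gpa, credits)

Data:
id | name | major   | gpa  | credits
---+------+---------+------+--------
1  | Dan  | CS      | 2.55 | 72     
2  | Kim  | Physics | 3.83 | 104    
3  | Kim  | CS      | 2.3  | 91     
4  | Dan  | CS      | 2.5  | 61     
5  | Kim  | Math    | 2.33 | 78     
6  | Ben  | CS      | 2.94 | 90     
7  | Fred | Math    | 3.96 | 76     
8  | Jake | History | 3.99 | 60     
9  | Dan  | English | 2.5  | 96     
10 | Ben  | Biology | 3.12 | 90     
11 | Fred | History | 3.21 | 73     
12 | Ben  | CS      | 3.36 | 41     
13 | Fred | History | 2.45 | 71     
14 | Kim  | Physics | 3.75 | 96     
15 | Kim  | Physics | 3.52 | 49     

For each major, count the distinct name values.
SELECT major, COUNT(DISTINCT name)
FROM students
GROUP BY major

Result:
  Biology: 1 distinct
  CS: 3 distinct
  English: 1 distinct
  History: 2 distinct
  Math: 2 distinct
  Physics: 1 distinct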